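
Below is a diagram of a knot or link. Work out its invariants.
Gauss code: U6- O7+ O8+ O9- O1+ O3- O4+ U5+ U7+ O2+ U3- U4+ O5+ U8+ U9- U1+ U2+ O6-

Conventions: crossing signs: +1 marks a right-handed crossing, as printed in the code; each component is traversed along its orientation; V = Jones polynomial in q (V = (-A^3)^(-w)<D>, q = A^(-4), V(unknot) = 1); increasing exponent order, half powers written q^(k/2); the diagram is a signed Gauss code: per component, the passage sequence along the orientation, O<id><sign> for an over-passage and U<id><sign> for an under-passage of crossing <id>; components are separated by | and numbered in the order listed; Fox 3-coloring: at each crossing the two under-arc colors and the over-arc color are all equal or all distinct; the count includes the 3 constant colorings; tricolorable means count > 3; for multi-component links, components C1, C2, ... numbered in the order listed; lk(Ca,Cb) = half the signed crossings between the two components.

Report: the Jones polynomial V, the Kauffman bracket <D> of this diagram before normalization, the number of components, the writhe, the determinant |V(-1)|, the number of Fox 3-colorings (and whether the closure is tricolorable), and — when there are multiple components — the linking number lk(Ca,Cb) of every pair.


Jones polynomial: V(q) = q + q^3 - q^4
<D> = A^-7 - A^-3 - A^5; writhe +3
components 1, writhe +3 (9 crossings)
3-colorings: 9 of 3^9, det 3 — tricolorable
note: w = +3 shifts under R1 moves; the (-A^3)^(-3) factor cancels that in V


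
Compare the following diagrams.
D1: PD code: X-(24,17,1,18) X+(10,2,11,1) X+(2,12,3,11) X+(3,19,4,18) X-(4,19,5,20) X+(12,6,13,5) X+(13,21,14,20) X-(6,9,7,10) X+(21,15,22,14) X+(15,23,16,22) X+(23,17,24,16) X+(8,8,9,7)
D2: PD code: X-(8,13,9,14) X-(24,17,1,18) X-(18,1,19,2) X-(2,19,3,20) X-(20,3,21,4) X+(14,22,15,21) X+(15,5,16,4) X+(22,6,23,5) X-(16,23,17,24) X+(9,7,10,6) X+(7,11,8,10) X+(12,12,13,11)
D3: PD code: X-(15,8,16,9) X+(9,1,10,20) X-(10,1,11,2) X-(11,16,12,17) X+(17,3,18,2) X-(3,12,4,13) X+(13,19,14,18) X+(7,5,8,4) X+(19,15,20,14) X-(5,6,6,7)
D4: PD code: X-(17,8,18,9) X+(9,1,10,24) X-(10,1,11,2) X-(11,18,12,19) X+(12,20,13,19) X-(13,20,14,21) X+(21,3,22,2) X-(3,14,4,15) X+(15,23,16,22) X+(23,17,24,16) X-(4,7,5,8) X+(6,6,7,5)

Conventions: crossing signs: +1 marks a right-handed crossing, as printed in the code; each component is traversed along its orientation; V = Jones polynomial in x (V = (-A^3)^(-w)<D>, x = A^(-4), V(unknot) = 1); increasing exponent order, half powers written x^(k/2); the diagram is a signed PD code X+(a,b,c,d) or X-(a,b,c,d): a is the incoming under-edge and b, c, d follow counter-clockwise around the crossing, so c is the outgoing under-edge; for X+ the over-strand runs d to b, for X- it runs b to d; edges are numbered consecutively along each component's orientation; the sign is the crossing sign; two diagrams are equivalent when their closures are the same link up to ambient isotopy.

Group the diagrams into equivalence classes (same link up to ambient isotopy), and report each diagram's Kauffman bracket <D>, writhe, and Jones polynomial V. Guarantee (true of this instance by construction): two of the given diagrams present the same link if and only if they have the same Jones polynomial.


grouping into links: {D1} | {D2} | {D3, D4}
V(D1) = x^2 + 2x^4 - 2x^5 + x^6 - 2x^7 + x^8  (w +6, c 12, <D> = A^-14 - 2A^-10 + A^-6 - 2A^-2 + 2A^2 + A^10)
V(D2) = -x^-4 + x^-3 + x^-1  (w 0, c 12, <D> = A^4 + A^12 - A^16)
V(D3) = -x^-3 + 2x^-2 - 2x^-1 + 3 - 2x + 2x^2 - x^3  (w 0, c 10, <D> = -A^-12 + 2A^-8 - 2A^-4 + 3 - 2A^4 + 2A^8 - A^12)
V(D4) = -x^-3 + 2x^-2 - 2x^-1 + 3 - 2x + 2x^2 - x^3  [12 crossings, <D> = -A^-12 + 2A^-8 - 2A^-4 + 3 - 2A^4 + 2A^8 - A^12, w = 0]
why: 3 classes among 4 diagrams; unequal V(x) rules out equality


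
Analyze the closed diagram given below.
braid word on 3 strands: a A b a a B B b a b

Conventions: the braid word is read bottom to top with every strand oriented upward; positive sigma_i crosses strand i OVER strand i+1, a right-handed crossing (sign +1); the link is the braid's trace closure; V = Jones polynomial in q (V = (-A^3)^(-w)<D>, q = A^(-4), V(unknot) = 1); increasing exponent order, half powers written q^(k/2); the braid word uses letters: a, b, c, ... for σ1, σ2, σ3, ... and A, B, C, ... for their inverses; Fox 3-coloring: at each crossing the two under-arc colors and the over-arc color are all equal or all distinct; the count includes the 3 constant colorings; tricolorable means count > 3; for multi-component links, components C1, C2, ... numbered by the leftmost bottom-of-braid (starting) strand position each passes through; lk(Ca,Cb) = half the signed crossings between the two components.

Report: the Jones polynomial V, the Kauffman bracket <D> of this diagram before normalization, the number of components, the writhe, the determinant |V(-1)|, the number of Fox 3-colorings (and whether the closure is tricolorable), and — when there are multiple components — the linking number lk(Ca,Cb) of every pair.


V = q - q^2 + 2q^3 - q^4 + q^5 - q^6
<D> = -A^-12 + A^-8 - A^-4 + 2 - A^4 + A^8 (w = +4)
1 component over 10 crossings, w = +4
3 Fox colorings among 3^10, |V(-1)| = 7: not tricolorable
why: w = +4 (over 10 crossings) is diagram-only; (-A^3)^(-4) removes it from V


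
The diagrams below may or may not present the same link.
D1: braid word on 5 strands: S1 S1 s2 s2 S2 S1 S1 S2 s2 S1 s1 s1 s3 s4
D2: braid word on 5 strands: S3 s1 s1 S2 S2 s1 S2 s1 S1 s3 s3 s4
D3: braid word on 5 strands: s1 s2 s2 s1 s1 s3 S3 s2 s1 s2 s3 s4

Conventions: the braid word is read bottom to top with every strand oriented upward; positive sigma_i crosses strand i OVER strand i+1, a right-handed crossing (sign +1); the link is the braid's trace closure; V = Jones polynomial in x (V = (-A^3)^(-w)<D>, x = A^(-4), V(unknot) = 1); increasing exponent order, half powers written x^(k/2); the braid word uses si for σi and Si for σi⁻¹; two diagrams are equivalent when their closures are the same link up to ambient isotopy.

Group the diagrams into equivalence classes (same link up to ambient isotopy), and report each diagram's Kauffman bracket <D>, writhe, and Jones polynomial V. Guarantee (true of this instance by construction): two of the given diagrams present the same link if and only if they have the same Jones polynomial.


grouping into links: {D1} | {D2} | {D3}
V(D1) = -x^-4 + x^-3 + x^-1  (w 0, c 14, <D> = A^4 + A^12 - A^16)
V(D2) = -x^-3 + 2x^-2 - 2x^-1 + 3 - 2x + 2x^2 - x^3  (w +2, c 12, <D> = -A^-6 + 2A^-2 - 2A^2 + 3A^6 - 2A^10 + 2A^14 - A^18)
D3 (bracket -A^-2 + A^10 + A^18; 12 crossings at w = +10): V = x^3 + x^5 - x^8
why: comparing 3 Jones polynomials yields 3 groups


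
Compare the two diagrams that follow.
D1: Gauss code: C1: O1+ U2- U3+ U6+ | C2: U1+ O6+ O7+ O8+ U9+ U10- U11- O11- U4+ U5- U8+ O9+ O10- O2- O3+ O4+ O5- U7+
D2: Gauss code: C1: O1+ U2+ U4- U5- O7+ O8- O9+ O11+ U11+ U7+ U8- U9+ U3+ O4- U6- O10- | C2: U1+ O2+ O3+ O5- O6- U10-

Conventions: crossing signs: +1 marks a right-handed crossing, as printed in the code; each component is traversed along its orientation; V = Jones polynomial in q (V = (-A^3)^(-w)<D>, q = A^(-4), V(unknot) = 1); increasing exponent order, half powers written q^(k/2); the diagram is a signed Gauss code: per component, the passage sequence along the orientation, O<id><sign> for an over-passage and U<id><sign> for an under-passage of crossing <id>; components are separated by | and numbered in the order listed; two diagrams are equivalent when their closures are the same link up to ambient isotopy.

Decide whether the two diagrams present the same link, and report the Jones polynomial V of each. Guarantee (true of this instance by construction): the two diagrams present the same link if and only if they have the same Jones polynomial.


same link: no
V(D1) = -q^(1/2) - q^(5/2)  [11 crossings, <D> = A^-1 + A^7, w = +3]
D2 (bracket A + A^5; 11 crossings at w = +1): V = -q^(-1/2) - q^(1/2)
note: 2 classes among 2 diagrams; unequal V(q) rules out equality


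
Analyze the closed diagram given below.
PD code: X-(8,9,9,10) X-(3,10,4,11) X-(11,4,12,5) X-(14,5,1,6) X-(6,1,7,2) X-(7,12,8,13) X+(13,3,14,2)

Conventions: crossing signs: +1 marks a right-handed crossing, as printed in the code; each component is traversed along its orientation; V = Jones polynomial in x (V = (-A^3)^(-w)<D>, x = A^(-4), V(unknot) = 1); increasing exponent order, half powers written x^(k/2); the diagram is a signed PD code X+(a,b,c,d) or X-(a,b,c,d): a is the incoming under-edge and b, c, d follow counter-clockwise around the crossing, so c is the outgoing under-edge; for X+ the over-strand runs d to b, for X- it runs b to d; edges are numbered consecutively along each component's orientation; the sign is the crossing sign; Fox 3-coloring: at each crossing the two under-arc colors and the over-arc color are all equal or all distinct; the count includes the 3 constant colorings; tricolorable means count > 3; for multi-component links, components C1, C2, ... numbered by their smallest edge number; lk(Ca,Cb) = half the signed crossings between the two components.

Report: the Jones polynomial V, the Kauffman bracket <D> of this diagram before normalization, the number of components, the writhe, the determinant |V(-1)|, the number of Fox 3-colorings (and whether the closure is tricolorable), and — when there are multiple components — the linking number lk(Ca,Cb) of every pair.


V = -x^-6 + x^-5 - x^-4 + 2x^-3 - x^-2 + x^-1
<D> = -A^-11 + A^-7 - 2A^-3 + A - A^5 + A^9 (w = -5)
1 component over 7 crossings, w = -5
3 Fox colorings among 3^7, |V(-1)| = 7: not tricolorable
why: w = -5 (over 7 crossings) is diagram-only; (-A^3)^(5) removes it from V


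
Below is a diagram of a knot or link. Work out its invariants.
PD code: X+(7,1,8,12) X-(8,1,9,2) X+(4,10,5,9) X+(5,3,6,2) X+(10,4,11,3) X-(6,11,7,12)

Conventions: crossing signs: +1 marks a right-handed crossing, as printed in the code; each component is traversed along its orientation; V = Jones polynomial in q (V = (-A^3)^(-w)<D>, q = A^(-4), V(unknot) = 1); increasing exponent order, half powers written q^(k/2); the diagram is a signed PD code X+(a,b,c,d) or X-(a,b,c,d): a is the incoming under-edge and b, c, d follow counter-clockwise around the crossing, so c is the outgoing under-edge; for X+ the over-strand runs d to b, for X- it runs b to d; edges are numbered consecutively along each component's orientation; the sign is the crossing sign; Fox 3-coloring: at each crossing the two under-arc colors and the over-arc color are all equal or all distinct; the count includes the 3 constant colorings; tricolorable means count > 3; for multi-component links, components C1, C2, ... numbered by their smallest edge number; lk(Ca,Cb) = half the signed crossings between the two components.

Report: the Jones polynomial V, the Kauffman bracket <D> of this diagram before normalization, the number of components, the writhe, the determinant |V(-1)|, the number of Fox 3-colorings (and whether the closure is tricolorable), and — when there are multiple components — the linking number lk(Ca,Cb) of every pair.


V(q) = 1
bracket: A^6, w = +2
1 component, writhe +2, over 6 crossings
det 1, colorings 3 of 3^6 — not tricolorable
observation: det 1 = |V(-1)|; not divisible by 3, so not tricolorable


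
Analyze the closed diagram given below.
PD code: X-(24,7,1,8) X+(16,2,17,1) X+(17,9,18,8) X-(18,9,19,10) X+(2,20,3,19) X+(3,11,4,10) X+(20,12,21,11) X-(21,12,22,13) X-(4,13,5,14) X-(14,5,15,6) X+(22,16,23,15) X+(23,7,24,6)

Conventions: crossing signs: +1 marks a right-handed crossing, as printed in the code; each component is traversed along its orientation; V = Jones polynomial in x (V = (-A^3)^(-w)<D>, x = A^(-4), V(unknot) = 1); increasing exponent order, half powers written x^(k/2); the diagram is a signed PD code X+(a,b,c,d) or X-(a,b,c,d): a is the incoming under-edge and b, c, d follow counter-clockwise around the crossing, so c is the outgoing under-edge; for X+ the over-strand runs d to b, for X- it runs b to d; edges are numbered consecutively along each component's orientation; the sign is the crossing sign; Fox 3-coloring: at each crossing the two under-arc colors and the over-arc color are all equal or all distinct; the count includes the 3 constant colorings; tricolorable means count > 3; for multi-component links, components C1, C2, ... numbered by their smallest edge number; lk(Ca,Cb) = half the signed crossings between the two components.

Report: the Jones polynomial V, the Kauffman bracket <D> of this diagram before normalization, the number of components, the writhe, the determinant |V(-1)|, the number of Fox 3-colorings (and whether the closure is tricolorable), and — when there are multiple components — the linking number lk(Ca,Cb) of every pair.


Jones polynomial: V(x) = x + x^3 - x^4
<D> = -A^-10 + A^-6 + A^2; writhe +2
components 1, writhe +2 (12 crossings)
3-colorings: 9 of 3^12, det 3 — tricolorable
note: w = +2 (over 12 crossings) is diagram-only; (-A^3)^(-2) removes it from V


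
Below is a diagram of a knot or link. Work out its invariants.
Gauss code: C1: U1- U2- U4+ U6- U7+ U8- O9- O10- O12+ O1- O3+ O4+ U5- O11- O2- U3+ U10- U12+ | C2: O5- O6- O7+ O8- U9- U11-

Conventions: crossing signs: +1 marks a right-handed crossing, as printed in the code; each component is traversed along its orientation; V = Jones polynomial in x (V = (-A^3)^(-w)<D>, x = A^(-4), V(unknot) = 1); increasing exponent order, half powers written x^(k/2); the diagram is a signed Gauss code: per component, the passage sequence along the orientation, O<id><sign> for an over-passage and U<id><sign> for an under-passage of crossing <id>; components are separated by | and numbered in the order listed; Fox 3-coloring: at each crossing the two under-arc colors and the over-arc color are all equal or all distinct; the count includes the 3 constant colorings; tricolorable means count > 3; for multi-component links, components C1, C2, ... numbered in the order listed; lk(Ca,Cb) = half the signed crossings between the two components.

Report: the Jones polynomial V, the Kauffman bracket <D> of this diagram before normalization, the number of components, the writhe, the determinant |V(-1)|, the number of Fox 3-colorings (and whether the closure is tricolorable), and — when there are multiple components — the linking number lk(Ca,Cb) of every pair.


Jones polynomial: V(x) = -x^(-9/2) - x^(-5/2) + x^(-3/2) - x^(-1/2)
<D> = -A^-10 + A^-6 - A^-2 - A^6; writhe -4
components 2, writhe -4 (12 crossings)
linking number lk(C1,C2) = -2
3-colorings: 3 of 3^12, det 4 — not tricolorable
note: the span of V is 4, within the link bound 12 + 2 - 1


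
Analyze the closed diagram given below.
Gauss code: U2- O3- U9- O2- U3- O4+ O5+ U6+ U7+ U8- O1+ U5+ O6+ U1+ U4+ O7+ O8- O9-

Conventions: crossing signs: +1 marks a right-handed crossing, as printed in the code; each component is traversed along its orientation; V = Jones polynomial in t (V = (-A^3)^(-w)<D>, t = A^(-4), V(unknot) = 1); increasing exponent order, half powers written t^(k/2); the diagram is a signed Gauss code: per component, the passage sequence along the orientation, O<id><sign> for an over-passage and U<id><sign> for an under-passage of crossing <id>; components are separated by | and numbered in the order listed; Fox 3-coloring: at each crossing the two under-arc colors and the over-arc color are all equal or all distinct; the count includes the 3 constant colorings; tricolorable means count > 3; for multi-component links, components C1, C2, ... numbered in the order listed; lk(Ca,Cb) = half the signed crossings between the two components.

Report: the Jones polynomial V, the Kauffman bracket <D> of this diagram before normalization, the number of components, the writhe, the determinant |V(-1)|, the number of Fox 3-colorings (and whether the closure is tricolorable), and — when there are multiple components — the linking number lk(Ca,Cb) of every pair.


V(t) = -t^-3 + t^-2 - t^-1 + 3 - t + t^2 - t^3
bracket: A^-9 - A^-5 + A^-1 - 3A^3 + A^7 - A^11 + A^15, w = +1
1 component, writhe +1, over 9 crossings
det 9, colorings 27 of 3^9 — tricolorable
observation: palindromic: swapping t for 1/t fixes V


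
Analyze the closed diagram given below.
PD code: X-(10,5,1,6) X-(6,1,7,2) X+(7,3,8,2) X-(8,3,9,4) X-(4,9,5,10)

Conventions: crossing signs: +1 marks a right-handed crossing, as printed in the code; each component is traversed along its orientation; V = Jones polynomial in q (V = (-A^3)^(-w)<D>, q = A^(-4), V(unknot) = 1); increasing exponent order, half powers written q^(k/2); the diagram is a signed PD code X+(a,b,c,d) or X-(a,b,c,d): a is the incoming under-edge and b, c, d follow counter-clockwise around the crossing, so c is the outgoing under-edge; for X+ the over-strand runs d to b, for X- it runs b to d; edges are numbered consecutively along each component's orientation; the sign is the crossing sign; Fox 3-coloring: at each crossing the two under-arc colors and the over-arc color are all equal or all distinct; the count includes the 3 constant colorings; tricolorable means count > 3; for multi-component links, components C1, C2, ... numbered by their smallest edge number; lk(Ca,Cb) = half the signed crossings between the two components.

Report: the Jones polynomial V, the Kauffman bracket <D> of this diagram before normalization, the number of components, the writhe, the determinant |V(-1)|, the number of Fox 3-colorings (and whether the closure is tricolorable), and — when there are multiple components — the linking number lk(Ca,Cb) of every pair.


Jones polynomial: V(q) = -q^-4 + q^-3 + q^-1
<D> = -A^-5 - A^3 + A^7; writhe -3
components 1, writhe -3 (5 crossings)
3-colorings: 9 of 3^5, det 3 — tricolorable
note: w = -3 shifts under R1 moves; the (-A^3)^(3) factor cancels that in V


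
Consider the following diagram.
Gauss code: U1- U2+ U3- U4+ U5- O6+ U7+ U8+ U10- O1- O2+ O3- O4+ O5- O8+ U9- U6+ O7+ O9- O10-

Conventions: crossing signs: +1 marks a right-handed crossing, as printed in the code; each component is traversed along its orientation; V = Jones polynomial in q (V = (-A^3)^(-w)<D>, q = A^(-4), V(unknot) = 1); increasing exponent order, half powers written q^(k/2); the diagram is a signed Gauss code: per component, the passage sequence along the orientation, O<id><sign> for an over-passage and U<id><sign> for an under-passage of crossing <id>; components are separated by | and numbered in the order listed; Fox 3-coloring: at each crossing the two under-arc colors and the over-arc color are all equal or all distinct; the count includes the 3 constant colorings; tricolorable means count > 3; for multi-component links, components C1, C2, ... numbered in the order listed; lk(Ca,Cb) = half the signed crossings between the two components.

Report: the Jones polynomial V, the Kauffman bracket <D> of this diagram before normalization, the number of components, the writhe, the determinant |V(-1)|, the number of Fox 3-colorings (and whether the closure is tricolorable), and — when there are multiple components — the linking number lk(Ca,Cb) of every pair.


V = q^-2 - q^-1 + 1 - q + q^2
<D> = A^-8 - A^-4 + 1 - A^4 + A^8 (w = 0)
1 component over 10 crossings, w = 0
3 Fox colorings among 3^10, |V(-1)| = 5: not tricolorable
why: V is palindromic (span 4, det 5): q -> 1/q fixes it; necessary, not sufficient, for amphichirality


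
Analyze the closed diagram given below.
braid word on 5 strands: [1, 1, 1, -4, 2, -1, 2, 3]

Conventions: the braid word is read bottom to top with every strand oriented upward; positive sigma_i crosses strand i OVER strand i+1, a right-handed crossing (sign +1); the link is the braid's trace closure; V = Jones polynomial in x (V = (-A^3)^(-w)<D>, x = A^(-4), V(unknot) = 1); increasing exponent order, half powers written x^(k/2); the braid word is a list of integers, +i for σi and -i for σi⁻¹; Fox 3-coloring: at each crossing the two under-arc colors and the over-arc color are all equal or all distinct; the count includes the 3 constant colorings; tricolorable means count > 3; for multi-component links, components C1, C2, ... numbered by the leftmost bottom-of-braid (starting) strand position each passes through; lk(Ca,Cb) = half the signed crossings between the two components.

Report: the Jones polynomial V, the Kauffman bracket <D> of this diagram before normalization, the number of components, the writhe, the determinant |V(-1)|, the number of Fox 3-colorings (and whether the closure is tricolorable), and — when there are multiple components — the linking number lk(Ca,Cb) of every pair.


V(x) = x - x^2 + 2x^3 - x^4 + x^5 - x^6
bracket: -A^-12 + A^-8 - A^-4 + 2 - A^4 + A^8, w = +4
1 component, writhe +4, over 8 crossings
det 7, colorings 3 of 3^8 — not tricolorable
observation: the span of V is 5, forcing >= 5 crossings in any diagram


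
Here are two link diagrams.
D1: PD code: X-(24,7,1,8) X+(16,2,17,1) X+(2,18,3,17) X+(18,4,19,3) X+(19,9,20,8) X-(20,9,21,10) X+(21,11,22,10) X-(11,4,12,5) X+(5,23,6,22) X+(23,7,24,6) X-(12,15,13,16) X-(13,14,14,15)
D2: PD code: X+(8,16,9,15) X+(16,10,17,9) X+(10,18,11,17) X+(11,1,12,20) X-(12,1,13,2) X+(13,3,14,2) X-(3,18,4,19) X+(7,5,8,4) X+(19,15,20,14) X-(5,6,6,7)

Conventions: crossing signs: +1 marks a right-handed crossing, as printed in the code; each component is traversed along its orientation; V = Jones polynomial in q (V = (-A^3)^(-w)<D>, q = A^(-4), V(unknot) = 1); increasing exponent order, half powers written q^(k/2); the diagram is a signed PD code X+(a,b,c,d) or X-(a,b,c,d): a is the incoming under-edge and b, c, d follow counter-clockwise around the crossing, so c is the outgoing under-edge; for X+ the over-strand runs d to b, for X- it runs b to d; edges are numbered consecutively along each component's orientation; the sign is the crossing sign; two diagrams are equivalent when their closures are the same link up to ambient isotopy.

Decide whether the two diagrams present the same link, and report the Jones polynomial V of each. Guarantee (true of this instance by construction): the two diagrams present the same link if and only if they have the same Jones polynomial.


equivalent: yes
D1 (bracket -A^-18 + A^-14 - A^-10 + 2A^-6 - A^-2 + A^2; 12 crossings at w = +2): V = q - q^2 + 2q^3 - q^4 + q^5 - q^6
V(D2) = q - q^2 + 2q^3 - q^4 + q^5 - q^6  (w +4, c 10, <D> = -A^-12 + A^-8 - A^-4 + 2 - A^4 + A^8)
key observation: one V(q) for all 2 diagrams — one class (guaranteed)


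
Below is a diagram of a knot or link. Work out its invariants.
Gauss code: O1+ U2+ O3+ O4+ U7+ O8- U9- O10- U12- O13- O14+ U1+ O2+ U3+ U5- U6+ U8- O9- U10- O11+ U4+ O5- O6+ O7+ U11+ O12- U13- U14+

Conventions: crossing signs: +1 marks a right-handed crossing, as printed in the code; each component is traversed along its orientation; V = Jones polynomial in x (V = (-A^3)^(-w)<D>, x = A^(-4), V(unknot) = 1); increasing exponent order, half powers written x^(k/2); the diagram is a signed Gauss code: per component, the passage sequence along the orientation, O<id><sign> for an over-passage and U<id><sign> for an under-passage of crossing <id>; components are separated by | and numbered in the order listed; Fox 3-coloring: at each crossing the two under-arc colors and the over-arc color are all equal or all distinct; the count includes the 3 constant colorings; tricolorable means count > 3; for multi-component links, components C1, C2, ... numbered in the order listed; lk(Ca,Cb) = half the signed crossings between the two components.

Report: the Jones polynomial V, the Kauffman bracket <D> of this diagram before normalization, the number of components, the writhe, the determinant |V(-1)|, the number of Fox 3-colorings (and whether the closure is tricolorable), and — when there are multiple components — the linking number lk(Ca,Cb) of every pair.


V = -x^-1 + 2 - x + 2x^2 - x^3 + x^4 - x^5
<D> = -A^-14 + A^-10 - A^-6 + 2A^-2 - A^2 + 2A^6 - A^10 (w = +2)
1 component over 14 crossings, w = +2
9 Fox colorings among 3^14, |V(-1)| = 9: tricolorable
why: the span of V is 6, forcing >= 6 crossings in any diagram


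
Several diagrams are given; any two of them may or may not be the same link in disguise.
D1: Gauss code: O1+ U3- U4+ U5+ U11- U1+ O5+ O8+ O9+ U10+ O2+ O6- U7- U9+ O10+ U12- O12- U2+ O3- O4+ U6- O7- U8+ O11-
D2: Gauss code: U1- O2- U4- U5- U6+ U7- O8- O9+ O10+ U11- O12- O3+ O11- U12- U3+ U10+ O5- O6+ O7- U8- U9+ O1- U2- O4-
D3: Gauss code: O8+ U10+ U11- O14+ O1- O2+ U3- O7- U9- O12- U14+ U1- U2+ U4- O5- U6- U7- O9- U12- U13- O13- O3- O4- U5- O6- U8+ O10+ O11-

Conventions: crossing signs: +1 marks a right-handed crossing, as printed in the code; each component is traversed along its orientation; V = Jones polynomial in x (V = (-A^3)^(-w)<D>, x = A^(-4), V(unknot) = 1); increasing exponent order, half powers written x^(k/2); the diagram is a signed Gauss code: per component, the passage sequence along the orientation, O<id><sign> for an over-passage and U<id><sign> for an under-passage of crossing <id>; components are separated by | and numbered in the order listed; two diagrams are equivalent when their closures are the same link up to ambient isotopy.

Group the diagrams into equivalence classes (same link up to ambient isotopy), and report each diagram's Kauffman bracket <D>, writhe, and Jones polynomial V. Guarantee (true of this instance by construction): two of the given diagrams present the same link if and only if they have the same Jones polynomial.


equivalence classes: {D1} | {D2} | {D3}
D1 (bracket A^6; 12 crossings at w = +2): V = 1
D2 (bracket A^-8 + 1 - A^4; 12 crossings at w = -4): V = -x^-4 + x^-3 + x^-1
V(D3) = -x^-9 + 2x^-8 - 3x^-7 + 3x^-6 - 3x^-5 + 3x^-4 - x^-3 + x^-2  (w -6, c 14, <D> = A^-10 - A^-6 + 3A^-2 - 3A^2 + 3A^6 - 3A^10 + 2A^14 - A^18)
observation: V(x) takes 3 values over 3 diagrams, fixing the grouping


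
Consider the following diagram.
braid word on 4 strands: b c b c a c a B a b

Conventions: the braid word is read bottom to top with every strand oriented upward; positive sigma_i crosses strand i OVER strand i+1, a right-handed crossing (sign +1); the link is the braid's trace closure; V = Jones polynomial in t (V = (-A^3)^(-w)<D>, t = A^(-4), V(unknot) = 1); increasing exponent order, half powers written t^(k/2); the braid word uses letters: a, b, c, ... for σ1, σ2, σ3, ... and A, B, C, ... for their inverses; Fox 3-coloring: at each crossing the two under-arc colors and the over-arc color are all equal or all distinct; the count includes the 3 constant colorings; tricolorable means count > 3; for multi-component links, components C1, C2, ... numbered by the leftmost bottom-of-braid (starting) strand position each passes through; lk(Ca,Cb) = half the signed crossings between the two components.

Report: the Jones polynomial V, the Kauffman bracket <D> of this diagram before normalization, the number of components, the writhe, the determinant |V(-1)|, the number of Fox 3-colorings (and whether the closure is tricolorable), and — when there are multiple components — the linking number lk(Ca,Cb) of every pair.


V = -t^(5/2) + t^(7/2) - 3t^(9/2) + 3t^(11/2) - 4t^(13/2) + 4t^(15/2) - 3t^(17/2) + 2t^(19/2) - t^(21/2)
<D> = -A^-18 + 2A^-14 - 3A^-10 + 4A^-6 - 4A^-2 + 3A^2 - 3A^6 + A^10 - A^14 (w = +8)
2 components over 10 crossings, w = +8
lk(C1,C2): +3
3 Fox colorings among 3^10, |V(-1)| = 22: not tricolorable
why: the 1 component pair carries total linking +3


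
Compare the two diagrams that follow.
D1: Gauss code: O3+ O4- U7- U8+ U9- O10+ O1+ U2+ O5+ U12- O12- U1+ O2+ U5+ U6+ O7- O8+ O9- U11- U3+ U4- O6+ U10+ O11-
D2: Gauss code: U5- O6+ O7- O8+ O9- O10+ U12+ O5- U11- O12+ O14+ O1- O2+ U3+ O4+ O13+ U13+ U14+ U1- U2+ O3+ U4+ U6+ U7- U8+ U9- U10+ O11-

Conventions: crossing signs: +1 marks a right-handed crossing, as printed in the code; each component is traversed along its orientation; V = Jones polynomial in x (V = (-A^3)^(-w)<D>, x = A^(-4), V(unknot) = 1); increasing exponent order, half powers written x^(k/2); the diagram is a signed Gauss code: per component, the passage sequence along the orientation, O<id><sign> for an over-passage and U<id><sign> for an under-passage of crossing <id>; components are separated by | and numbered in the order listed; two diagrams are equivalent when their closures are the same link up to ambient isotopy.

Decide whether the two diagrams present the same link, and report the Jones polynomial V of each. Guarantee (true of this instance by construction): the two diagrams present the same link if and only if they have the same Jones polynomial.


equivalent: yes
V(D1) = x^-1 - 1 + 2x - 3x^2 + 3x^3 - 2x^4 + 2x^5 - x^6  (w +2, c 12, <D> = -A^-18 + 2A^-14 - 2A^-10 + 3A^-6 - 3A^-2 + 2A^2 - A^6 + A^10)
V(D2) = x^-1 - 1 + 2x - 3x^2 + 3x^3 - 2x^4 + 2x^5 - x^6  [14 crossings, <D> = -A^-12 + 2A^-8 - 2A^-4 + 3 - 3A^4 + 2A^8 - A^12 + A^16, w = +4]
key observation: Reidemeister moves carry D1 (12 crossings) to D2 (14)


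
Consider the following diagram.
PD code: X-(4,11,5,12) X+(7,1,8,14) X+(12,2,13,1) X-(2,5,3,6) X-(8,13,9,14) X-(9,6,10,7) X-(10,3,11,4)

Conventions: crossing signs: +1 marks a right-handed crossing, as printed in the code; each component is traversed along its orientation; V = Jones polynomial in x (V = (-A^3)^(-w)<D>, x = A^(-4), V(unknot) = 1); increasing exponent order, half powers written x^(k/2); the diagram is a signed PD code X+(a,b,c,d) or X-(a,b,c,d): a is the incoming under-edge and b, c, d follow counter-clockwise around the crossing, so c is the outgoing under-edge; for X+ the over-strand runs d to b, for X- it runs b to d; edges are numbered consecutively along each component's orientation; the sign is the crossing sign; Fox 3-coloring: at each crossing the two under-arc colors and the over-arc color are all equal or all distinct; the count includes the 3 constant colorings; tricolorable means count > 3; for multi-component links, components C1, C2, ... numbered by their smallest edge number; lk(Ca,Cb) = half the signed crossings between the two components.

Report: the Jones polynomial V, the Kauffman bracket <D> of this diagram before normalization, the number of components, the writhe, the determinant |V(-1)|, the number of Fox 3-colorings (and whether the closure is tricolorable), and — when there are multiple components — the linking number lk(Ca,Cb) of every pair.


V(x) = -x^-4 + x^-3 + x^-1
bracket: -A^-5 - A^3 + A^7, w = -3
1 component, writhe -3, over 7 crossings
det 3, colorings 9 of 3^7 — tricolorable
observation: V spans 3 powers of x: at least 3 crossings in any diagram


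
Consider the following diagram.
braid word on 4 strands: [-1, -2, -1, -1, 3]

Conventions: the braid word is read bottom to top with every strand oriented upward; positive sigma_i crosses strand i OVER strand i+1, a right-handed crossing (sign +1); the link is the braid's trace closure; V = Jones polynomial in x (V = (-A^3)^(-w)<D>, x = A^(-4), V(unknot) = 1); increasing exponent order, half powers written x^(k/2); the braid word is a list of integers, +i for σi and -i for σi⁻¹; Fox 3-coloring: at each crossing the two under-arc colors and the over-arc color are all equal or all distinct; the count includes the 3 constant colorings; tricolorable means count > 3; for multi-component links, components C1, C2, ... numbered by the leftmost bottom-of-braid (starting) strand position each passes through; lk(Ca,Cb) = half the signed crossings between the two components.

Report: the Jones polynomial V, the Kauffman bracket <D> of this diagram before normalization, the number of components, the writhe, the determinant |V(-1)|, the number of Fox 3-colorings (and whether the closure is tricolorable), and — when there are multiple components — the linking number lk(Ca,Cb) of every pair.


V(x) = -x^-4 + x^-3 + x^-1
bracket: -A^-5 - A^3 + A^7, w = -3
1 component, writhe -3, over 5 crossings
det 3, colorings 9 of 3^5 — tricolorable
observation: the span of V is 3, forcing >= 3 crossings in any diagram


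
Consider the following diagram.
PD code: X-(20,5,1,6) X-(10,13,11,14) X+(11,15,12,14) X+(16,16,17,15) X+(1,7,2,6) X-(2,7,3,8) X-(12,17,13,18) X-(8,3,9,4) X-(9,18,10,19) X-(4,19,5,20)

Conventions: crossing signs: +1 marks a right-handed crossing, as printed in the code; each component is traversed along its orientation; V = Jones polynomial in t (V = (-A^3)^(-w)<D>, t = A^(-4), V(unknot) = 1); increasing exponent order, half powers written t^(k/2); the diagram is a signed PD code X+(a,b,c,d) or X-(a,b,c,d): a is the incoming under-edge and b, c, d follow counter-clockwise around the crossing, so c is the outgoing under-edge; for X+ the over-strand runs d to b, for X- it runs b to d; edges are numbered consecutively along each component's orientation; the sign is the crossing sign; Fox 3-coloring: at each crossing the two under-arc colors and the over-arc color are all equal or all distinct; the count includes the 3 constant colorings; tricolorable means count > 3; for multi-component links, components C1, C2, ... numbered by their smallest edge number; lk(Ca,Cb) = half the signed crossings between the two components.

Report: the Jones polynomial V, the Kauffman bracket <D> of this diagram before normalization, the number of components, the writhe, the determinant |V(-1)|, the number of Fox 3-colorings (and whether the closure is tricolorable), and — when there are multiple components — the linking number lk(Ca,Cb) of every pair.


V(t) = -t^-4 + t^-3 + t^-1
bracket: A^-8 + 1 - A^4, w = -4
1 component, writhe -4, over 10 crossings
det 3, colorings 9 of 3^10 — tricolorable
observation: w = -4 (over 10 crossings) is diagram-only; (-A^3)^(4) removes it from V


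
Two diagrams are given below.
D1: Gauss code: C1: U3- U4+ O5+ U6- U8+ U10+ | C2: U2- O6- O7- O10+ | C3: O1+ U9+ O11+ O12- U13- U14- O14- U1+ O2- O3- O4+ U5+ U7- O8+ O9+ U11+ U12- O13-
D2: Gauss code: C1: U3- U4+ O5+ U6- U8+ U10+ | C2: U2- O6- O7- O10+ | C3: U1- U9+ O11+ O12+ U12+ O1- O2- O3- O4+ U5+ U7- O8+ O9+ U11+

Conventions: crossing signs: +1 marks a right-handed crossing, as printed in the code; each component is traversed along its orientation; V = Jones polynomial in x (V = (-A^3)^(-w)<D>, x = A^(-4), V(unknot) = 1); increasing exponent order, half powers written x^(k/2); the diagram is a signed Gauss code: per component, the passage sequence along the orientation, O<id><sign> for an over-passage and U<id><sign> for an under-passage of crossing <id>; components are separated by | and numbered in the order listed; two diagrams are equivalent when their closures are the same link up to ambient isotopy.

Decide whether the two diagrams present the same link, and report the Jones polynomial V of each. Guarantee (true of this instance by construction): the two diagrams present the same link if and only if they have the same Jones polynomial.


equivalent: yes
V(D1) = x^-2 + 2 + x^2  (w 0, c 14, <D> = A^-8 + 2 + A^8)
V(D2) = x^-2 + 2 + x^2  [12 crossings, <D> = A^-2 + 2A^6 + A^14, w = +2]
key observation: all 2 diagrams share one V(x), hence one class


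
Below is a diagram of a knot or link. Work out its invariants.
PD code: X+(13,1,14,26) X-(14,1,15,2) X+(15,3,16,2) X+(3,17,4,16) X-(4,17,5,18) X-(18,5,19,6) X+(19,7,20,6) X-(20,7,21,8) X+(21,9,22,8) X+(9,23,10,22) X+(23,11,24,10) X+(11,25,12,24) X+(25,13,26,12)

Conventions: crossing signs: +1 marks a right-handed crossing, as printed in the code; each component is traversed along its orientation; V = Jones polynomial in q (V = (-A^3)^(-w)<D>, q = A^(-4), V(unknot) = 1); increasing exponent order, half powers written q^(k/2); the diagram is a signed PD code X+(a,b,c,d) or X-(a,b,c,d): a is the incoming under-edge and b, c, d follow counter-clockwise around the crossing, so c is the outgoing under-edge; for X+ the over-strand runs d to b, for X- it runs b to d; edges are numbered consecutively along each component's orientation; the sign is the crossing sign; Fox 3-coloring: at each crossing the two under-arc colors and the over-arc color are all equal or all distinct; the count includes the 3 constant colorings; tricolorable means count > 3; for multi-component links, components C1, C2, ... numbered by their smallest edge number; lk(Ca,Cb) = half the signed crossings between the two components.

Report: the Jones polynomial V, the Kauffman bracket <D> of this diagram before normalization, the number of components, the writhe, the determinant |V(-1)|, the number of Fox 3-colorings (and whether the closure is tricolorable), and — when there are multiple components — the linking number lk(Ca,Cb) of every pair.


V = q^2 + q^4 - q^5 + q^6 - q^7
<D> = A^-13 - A^-9 + A^-5 - A^-1 - A^7 (w = +5)
1 component over 13 crossings, w = +5
3 Fox colorings among 3^13, |V(-1)| = 5: not tricolorable
why: w = +5 (over 13 crossings) is diagram-only; (-A^3)^(-5) removes it from V


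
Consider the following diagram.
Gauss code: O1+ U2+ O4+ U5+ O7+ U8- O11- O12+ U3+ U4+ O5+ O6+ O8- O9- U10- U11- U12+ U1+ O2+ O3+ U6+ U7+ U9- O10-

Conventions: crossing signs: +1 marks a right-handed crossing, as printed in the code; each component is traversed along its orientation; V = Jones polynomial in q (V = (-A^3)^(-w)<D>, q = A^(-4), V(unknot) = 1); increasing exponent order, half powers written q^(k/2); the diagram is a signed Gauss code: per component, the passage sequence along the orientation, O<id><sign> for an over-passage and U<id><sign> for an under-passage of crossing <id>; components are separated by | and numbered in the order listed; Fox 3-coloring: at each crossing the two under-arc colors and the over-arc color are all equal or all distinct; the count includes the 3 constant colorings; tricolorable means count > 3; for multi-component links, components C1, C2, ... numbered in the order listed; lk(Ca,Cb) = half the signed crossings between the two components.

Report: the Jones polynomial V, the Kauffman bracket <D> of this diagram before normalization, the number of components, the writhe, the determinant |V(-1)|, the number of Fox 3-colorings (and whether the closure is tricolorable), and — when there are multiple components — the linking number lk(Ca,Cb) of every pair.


V(q) = q + q^3 - q^4
bracket: -A^-4 + 1 + A^8, w = +4
1 component, writhe +4, over 12 crossings
det 3, colorings 9 of 3^12 — tricolorable
observation: det 3 = |V(-1)|; divisible by 3, so tricolorable


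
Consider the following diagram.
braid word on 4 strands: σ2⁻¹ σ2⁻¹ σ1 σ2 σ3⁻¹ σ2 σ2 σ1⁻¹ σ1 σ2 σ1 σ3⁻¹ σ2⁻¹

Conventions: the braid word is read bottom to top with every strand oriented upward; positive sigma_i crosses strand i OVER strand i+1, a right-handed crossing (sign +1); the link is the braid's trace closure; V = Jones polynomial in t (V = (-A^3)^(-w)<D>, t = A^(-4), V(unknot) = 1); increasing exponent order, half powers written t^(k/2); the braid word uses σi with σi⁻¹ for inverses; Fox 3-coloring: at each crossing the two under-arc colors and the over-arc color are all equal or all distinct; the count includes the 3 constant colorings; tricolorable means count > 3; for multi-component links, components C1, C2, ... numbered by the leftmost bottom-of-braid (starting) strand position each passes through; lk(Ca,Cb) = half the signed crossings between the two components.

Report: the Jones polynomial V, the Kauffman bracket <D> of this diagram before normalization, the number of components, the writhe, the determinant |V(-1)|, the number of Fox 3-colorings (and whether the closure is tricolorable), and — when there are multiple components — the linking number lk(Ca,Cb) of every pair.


V(t) = t^-2 - 2t^-1 + 4 - 4t + 4t^2 - 4t^3 + 3t^4 - 2t^5 + t^6
bracket: -A^-21 + 2A^-17 - 3A^-13 + 4A^-9 - 4A^-5 + 4A^-1 - 4A^3 + 2A^7 - A^11, w = +1
1 component, writhe +1, over 13 crossings
det 25, colorings 3 of 3^13 — not tricolorable
observation: inverse pairs cancel, leaving σ2⁻¹ σ2⁻¹ σ1 σ2 σ3⁻¹ σ2 σ2 σ2 σ1 σ3⁻¹ σ2⁻¹


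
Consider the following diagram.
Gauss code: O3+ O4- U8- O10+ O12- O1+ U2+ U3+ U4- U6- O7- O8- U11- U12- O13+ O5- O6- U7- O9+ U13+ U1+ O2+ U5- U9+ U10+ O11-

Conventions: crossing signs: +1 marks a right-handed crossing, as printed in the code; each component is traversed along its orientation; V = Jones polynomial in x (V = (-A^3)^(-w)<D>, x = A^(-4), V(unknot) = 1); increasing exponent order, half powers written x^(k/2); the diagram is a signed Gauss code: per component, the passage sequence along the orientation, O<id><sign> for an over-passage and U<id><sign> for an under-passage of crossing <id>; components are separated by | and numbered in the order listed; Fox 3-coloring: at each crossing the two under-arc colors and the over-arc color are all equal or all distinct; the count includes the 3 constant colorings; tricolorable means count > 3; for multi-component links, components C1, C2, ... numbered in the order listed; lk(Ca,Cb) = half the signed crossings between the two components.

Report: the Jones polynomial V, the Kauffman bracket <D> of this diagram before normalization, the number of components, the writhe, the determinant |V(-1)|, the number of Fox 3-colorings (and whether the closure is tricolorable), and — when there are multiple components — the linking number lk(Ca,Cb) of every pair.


Jones polynomial: V(x) = -x^-5 + 2x^-4 - 3x^-3 + 5x^-2 - 5x^-1 + 5 - 4x + 3x^2 - x^3
<D> = A^-15 - 3A^-11 + 4A^-7 - 5A^-3 + 5A - 5A^5 + 3A^9 - 2A^13 + A^17; writhe -1
components 1, writhe -1 (13 crossings)
3-colorings: 3 of 3^13, det 29 — not tricolorable
note: w = -1 (over 13 crossings) is diagram-only; (-A^3)^(1) removes it from V
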